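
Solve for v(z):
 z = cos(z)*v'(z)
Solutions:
 v(z) = C1 + Integral(z/cos(z), z)


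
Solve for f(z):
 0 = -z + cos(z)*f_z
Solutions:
 f(z) = C1 + Integral(z/cos(z), z)


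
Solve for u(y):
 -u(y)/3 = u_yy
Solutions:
 u(y) = C1*sin(sqrt(3)*y/3) + C2*cos(sqrt(3)*y/3)


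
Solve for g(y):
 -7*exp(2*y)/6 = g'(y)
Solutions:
 g(y) = C1 - 7*exp(2*y)/12


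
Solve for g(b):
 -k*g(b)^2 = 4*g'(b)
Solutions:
 g(b) = 4/(C1 + b*k)


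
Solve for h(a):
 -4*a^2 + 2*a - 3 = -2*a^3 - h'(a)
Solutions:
 h(a) = C1 - a^4/2 + 4*a^3/3 - a^2 + 3*a


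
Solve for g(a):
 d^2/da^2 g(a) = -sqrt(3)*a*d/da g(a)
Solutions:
 g(a) = C1 + C2*erf(sqrt(2)*3^(1/4)*a/2)


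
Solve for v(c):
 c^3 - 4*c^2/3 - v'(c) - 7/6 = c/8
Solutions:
 v(c) = C1 + c^4/4 - 4*c^3/9 - c^2/16 - 7*c/6


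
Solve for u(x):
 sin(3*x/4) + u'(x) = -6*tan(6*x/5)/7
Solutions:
 u(x) = C1 + 5*log(cos(6*x/5))/7 + 4*cos(3*x/4)/3


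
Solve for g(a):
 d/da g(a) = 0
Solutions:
 g(a) = C1


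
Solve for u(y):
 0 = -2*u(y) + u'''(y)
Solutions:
 u(y) = C3*exp(2^(1/3)*y) + (C1*sin(2^(1/3)*sqrt(3)*y/2) + C2*cos(2^(1/3)*sqrt(3)*y/2))*exp(-2^(1/3)*y/2)


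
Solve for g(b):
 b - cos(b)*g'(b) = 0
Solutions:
 g(b) = C1 + Integral(b/cos(b), b)


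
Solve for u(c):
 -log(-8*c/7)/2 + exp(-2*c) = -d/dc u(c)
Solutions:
 u(c) = C1 + c*log(-c)/2 + c*(-log(7) - 1 + 3*log(2))/2 + exp(-2*c)/2


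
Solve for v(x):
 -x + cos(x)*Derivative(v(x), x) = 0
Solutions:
 v(x) = C1 + Integral(x/cos(x), x)


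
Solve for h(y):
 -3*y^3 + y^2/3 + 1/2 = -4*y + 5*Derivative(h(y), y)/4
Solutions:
 h(y) = C1 - 3*y^4/5 + 4*y^3/45 + 8*y^2/5 + 2*y/5


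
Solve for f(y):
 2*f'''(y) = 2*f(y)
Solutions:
 f(y) = C3*exp(y) + (C1*sin(sqrt(3)*y/2) + C2*cos(sqrt(3)*y/2))*exp(-y/2)


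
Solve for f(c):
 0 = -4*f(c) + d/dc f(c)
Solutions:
 f(c) = C1*exp(4*c)


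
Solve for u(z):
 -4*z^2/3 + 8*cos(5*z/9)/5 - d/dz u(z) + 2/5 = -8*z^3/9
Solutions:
 u(z) = C1 + 2*z^4/9 - 4*z^3/9 + 2*z/5 + 72*sin(5*z/9)/25


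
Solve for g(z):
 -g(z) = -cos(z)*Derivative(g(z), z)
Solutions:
 g(z) = C1*sqrt(sin(z) + 1)/sqrt(sin(z) - 1)


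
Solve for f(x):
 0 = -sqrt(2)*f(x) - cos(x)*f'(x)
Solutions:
 f(x) = C1*(sin(x) - 1)^(sqrt(2)/2)/(sin(x) + 1)^(sqrt(2)/2)


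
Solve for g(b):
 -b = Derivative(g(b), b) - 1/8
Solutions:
 g(b) = C1 - b^2/2 + b/8


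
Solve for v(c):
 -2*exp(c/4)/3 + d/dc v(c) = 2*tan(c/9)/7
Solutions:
 v(c) = C1 + 8*exp(c/4)/3 - 18*log(cos(c/9))/7


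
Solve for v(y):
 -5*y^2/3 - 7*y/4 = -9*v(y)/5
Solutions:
 v(y) = 5*y*(20*y + 21)/108


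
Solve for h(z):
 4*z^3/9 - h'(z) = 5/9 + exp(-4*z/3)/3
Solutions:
 h(z) = C1 + z^4/9 - 5*z/9 + exp(-4*z/3)/4


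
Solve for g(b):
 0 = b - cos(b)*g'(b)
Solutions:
 g(b) = C1 + Integral(b/cos(b), b)


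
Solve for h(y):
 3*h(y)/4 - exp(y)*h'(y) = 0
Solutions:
 h(y) = C1*exp(-3*exp(-y)/4)


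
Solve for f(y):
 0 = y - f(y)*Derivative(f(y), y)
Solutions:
 f(y) = -sqrt(C1 + y^2)
 f(y) = sqrt(C1 + y^2)


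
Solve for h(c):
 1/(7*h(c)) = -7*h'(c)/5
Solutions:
 h(c) = -sqrt(C1 - 10*c)/7
 h(c) = sqrt(C1 - 10*c)/7


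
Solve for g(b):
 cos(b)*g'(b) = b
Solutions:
 g(b) = C1 + Integral(b/cos(b), b)


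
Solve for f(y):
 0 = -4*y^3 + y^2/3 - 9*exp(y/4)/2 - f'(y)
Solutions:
 f(y) = C1 - y^4 + y^3/9 - 18*exp(y/4)


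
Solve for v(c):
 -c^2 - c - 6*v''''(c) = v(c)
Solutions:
 v(c) = -c^2 - c + (C1*sin(2^(1/4)*3^(3/4)*c/6) + C2*cos(2^(1/4)*3^(3/4)*c/6))*exp(-2^(1/4)*3^(3/4)*c/6) + (C3*sin(2^(1/4)*3^(3/4)*c/6) + C4*cos(2^(1/4)*3^(3/4)*c/6))*exp(2^(1/4)*3^(3/4)*c/6)


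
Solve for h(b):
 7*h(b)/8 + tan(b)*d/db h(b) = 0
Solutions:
 h(b) = C1/sin(b)^(7/8)


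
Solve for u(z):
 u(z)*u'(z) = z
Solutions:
 u(z) = -sqrt(C1 + z^2)
 u(z) = sqrt(C1 + z^2)


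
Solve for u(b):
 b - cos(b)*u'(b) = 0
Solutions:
 u(b) = C1 + Integral(b/cos(b), b)


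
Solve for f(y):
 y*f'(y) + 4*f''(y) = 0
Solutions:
 f(y) = C1 + C2*erf(sqrt(2)*y/4)


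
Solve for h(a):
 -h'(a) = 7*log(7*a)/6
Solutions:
 h(a) = C1 - 7*a*log(a)/6 - 7*a*log(7)/6 + 7*a/6


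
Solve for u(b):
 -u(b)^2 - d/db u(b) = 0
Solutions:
 u(b) = 1/(C1 + b)


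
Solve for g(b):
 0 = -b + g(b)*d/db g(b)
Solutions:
 g(b) = -sqrt(C1 + b^2)
 g(b) = sqrt(C1 + b^2)


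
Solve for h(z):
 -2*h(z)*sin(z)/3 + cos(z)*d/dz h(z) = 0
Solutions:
 h(z) = C1/cos(z)^(2/3)


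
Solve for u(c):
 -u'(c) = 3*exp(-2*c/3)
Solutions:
 u(c) = C1 + 9*exp(-2*c/3)/2


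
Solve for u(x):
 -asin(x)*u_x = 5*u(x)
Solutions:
 u(x) = C1*exp(-5*Integral(1/asin(x), x))


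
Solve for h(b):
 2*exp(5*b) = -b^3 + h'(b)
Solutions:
 h(b) = C1 + b^4/4 + 2*exp(5*b)/5


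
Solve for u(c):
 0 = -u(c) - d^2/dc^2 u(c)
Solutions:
 u(c) = C1*sin(c) + C2*cos(c)


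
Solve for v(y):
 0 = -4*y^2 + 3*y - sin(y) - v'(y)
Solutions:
 v(y) = C1 - 4*y^3/3 + 3*y^2/2 + cos(y)


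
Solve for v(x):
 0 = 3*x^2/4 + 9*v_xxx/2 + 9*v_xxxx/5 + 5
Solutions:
 v(x) = C1 + C2*x + C3*x^2 + C4*exp(-5*x/2) - x^5/360 + x^4/180 - 131*x^3/675


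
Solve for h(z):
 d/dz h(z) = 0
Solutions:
 h(z) = C1


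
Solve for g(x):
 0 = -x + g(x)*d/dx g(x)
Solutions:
 g(x) = -sqrt(C1 + x^2)
 g(x) = sqrt(C1 + x^2)


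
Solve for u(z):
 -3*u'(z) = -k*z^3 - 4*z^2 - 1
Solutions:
 u(z) = C1 + k*z^4/12 + 4*z^3/9 + z/3


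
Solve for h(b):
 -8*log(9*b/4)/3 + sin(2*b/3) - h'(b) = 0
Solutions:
 h(b) = C1 - 8*b*log(b)/3 - 16*b*log(3)/3 + 8*b/3 + 16*b*log(2)/3 - 3*cos(2*b/3)/2


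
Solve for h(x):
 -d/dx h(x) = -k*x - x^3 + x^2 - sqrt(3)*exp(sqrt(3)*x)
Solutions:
 h(x) = C1 + k*x^2/2 + x^4/4 - x^3/3 + exp(sqrt(3)*x)


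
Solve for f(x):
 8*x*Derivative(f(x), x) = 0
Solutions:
 f(x) = C1


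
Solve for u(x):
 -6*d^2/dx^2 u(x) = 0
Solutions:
 u(x) = C1 + C2*x


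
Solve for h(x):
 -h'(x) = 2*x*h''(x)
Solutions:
 h(x) = C1 + C2*sqrt(x)


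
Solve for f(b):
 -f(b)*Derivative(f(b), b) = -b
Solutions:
 f(b) = -sqrt(C1 + b^2)
 f(b) = sqrt(C1 + b^2)


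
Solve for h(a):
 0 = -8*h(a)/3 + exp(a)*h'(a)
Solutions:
 h(a) = C1*exp(-8*exp(-a)/3)


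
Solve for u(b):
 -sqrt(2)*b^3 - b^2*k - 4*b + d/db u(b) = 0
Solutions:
 u(b) = C1 + sqrt(2)*b^4/4 + b^3*k/3 + 2*b^2


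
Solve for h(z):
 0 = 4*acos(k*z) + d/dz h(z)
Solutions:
 h(z) = C1 - 4*Piecewise((z*acos(k*z) - sqrt(-k^2*z^2 + 1)/k, Ne(k, 0)), (pi*z/2, True))


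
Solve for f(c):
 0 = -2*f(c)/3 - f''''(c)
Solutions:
 f(c) = (C1*sin(6^(3/4)*c/6) + C2*cos(6^(3/4)*c/6))*exp(-6^(3/4)*c/6) + (C3*sin(6^(3/4)*c/6) + C4*cos(6^(3/4)*c/6))*exp(6^(3/4)*c/6)


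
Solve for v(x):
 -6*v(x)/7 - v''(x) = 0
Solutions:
 v(x) = C1*sin(sqrt(42)*x/7) + C2*cos(sqrt(42)*x/7)


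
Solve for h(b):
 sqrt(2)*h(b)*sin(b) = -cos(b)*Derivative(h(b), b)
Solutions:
 h(b) = C1*cos(b)^(sqrt(2))


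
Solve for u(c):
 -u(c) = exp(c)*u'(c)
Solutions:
 u(c) = C1*exp(exp(-c))


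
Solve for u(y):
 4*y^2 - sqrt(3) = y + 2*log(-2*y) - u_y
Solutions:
 u(y) = C1 - 4*y^3/3 + y^2/2 + 2*y*log(-y) + y*(-2 + 2*log(2) + sqrt(3))


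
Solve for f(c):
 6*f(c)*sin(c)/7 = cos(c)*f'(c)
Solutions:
 f(c) = C1/cos(c)^(6/7)


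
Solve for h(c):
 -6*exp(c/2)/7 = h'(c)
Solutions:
 h(c) = C1 - 12*exp(c/2)/7


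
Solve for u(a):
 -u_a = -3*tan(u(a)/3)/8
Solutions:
 u(a) = -3*asin(C1*exp(a/8)) + 3*pi
 u(a) = 3*asin(C1*exp(a/8))


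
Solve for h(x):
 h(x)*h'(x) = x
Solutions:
 h(x) = -sqrt(C1 + x^2)
 h(x) = sqrt(C1 + x^2)


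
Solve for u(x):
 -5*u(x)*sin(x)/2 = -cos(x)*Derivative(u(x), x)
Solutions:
 u(x) = C1/cos(x)^(5/2)


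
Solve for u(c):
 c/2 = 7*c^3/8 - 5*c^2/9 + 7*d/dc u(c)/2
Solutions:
 u(c) = C1 - c^4/16 + 10*c^3/189 + c^2/14


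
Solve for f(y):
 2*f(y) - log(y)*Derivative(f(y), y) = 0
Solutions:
 f(y) = C1*exp(2*li(y))


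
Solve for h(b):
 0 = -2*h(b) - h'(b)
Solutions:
 h(b) = C1*exp(-2*b)


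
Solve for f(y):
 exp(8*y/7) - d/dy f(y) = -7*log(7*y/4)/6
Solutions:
 f(y) = C1 + 7*y*log(y)/6 + 7*y*(-2*log(2) - 1 + log(7))/6 + 7*exp(8*y/7)/8


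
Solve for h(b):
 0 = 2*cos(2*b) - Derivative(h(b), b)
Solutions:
 h(b) = C1 + sin(2*b)


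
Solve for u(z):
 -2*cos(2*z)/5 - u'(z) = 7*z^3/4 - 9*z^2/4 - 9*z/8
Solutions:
 u(z) = C1 - 7*z^4/16 + 3*z^3/4 + 9*z^2/16 - sin(2*z)/5


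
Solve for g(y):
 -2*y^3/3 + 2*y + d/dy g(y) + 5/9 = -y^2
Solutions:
 g(y) = C1 + y^4/6 - y^3/3 - y^2 - 5*y/9


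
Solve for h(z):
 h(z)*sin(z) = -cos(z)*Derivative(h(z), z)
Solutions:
 h(z) = C1*cos(z)


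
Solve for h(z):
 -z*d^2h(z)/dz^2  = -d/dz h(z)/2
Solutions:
 h(z) = C1 + C2*z^(3/2)


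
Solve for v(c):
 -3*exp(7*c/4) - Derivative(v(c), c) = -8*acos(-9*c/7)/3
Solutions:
 v(c) = C1 + 8*c*acos(-9*c/7)/3 + 8*sqrt(49 - 81*c^2)/27 - 12*exp(7*c/4)/7


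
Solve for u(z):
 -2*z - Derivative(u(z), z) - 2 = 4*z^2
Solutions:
 u(z) = C1 - 4*z^3/3 - z^2 - 2*z


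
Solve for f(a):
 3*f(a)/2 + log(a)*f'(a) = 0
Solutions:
 f(a) = C1*exp(-3*li(a)/2)


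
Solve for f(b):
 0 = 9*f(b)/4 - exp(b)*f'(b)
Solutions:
 f(b) = C1*exp(-9*exp(-b)/4)


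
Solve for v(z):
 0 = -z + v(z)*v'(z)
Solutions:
 v(z) = -sqrt(C1 + z^2)
 v(z) = sqrt(C1 + z^2)


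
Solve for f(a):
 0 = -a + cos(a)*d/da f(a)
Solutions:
 f(a) = C1 + Integral(a/cos(a), a)


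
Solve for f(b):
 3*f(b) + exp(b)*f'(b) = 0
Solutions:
 f(b) = C1*exp(3*exp(-b))


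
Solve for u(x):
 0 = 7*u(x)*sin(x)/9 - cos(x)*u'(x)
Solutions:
 u(x) = C1/cos(x)^(7/9)


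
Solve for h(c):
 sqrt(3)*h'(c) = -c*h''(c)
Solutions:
 h(c) = C1 + C2*c^(1 - sqrt(3))


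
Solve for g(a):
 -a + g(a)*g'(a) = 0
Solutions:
 g(a) = -sqrt(C1 + a^2)
 g(a) = sqrt(C1 + a^2)


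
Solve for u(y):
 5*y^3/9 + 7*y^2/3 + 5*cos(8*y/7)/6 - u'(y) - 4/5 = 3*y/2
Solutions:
 u(y) = C1 + 5*y^4/36 + 7*y^3/9 - 3*y^2/4 - 4*y/5 + 35*sin(8*y/7)/48


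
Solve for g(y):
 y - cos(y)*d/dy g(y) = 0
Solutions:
 g(y) = C1 + Integral(y/cos(y), y)


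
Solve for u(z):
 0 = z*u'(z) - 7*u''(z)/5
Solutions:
 u(z) = C1 + C2*erfi(sqrt(70)*z/14)


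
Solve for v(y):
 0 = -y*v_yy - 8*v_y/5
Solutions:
 v(y) = C1 + C2/y^(3/5)


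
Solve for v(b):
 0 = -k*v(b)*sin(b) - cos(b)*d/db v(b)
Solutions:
 v(b) = C1*exp(k*log(cos(b)))


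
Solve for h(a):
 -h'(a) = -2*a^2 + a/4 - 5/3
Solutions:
 h(a) = C1 + 2*a^3/3 - a^2/8 + 5*a/3


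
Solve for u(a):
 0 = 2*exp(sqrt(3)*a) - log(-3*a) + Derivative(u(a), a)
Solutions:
 u(a) = C1 + a*log(-a) + a*(-1 + log(3)) - 2*sqrt(3)*exp(sqrt(3)*a)/3


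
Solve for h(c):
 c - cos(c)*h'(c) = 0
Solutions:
 h(c) = C1 + Integral(c/cos(c), c)


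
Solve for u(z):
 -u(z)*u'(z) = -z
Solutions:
 u(z) = -sqrt(C1 + z^2)
 u(z) = sqrt(C1 + z^2)


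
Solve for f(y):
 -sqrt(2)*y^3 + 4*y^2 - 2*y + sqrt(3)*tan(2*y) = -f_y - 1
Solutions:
 f(y) = C1 + sqrt(2)*y^4/4 - 4*y^3/3 + y^2 - y + sqrt(3)*log(cos(2*y))/2


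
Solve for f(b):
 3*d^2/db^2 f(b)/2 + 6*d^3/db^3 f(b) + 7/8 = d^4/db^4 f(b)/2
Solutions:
 f(b) = C1 + C2*b + C3*exp(b*(6 - sqrt(39))) + C4*exp(b*(6 + sqrt(39))) - 7*b^2/24


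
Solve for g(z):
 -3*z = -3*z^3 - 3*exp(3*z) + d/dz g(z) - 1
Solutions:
 g(z) = C1 + 3*z^4/4 - 3*z^2/2 + z + exp(3*z)


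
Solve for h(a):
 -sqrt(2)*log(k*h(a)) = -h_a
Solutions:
 li(k*h(a))/k = C1 + sqrt(2)*a


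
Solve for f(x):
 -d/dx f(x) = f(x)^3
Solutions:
 f(x) = -sqrt(2)*sqrt(-1/(C1 - x))/2
 f(x) = sqrt(2)*sqrt(-1/(C1 - x))/2


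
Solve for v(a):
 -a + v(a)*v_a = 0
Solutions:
 v(a) = -sqrt(C1 + a^2)
 v(a) = sqrt(C1 + a^2)


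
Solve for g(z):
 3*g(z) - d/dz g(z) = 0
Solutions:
 g(z) = C1*exp(3*z)


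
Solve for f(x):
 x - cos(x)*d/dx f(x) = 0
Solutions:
 f(x) = C1 + Integral(x/cos(x), x)


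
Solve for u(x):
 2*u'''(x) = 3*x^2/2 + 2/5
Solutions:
 u(x) = C1 + C2*x + C3*x^2 + x^5/80 + x^3/30


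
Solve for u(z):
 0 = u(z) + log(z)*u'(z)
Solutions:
 u(z) = C1*exp(-li(z))


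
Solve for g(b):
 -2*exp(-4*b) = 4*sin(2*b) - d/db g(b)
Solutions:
 g(b) = C1 - 2*cos(2*b) - exp(-4*b)/2


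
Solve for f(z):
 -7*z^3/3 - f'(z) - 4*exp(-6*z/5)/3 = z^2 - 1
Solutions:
 f(z) = C1 - 7*z^4/12 - z^3/3 + z + 10*exp(-6*z/5)/9


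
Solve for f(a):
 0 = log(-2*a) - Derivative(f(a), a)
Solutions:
 f(a) = C1 + a*log(-a) + a*(-1 + log(2))


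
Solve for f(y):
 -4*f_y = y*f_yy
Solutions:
 f(y) = C1 + C2/y^3


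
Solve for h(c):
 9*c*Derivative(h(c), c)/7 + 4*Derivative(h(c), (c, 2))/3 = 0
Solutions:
 h(c) = C1 + C2*erf(3*sqrt(42)*c/28)


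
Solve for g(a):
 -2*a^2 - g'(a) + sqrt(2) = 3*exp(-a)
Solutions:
 g(a) = C1 - 2*a^3/3 + sqrt(2)*a + 3*exp(-a)


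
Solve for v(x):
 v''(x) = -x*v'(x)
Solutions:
 v(x) = C1 + C2*erf(sqrt(2)*x/2)


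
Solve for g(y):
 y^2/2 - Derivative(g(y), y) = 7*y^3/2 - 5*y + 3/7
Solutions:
 g(y) = C1 - 7*y^4/8 + y^3/6 + 5*y^2/2 - 3*y/7


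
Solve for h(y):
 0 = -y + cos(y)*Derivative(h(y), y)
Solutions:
 h(y) = C1 + Integral(y/cos(y), y)


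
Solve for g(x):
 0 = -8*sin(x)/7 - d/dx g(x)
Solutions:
 g(x) = C1 + 8*cos(x)/7


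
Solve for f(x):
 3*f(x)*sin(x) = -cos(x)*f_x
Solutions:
 f(x) = C1*cos(x)^3


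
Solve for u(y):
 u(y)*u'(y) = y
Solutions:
 u(y) = -sqrt(C1 + y^2)
 u(y) = sqrt(C1 + y^2)


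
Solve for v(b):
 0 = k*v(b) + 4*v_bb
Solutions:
 v(b) = C1*exp(-b*sqrt(-k)/2) + C2*exp(b*sqrt(-k)/2)


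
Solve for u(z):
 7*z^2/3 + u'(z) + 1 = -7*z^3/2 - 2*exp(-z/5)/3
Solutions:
 u(z) = C1 - 7*z^4/8 - 7*z^3/9 - z + 10*exp(-z/5)/3


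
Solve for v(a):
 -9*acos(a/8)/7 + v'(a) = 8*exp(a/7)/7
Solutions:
 v(a) = C1 + 9*a*acos(a/8)/7 - 9*sqrt(64 - a^2)/7 + 8*exp(a/7)


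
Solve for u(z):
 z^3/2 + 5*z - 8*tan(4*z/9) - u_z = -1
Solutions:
 u(z) = C1 + z^4/8 + 5*z^2/2 + z + 18*log(cos(4*z/9))


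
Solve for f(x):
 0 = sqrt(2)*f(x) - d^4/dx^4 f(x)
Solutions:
 f(x) = C1*exp(-2^(1/8)*x) + C2*exp(2^(1/8)*x) + C3*sin(2^(1/8)*x) + C4*cos(2^(1/8)*x)


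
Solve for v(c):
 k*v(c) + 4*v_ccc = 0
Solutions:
 v(c) = C1*exp(2^(1/3)*c*(-k)^(1/3)/2) + C2*exp(2^(1/3)*c*(-k)^(1/3)*(-1 + sqrt(3)*I)/4) + C3*exp(-2^(1/3)*c*(-k)^(1/3)*(1 + sqrt(3)*I)/4)


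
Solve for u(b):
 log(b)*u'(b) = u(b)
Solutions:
 u(b) = C1*exp(li(b))


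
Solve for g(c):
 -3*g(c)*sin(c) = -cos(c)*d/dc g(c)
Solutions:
 g(c) = C1/cos(c)^3


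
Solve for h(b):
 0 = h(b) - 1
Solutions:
 h(b) = 1


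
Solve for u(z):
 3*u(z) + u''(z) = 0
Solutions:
 u(z) = C1*sin(sqrt(3)*z) + C2*cos(sqrt(3)*z)


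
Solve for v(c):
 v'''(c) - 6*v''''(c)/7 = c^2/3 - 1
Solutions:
 v(c) = C1 + C2*c + C3*c^2 + C4*exp(7*c/6) + c^5/180 + c^4/42 - 25*c^3/294


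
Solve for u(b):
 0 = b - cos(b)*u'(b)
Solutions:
 u(b) = C1 + Integral(b/cos(b), b)


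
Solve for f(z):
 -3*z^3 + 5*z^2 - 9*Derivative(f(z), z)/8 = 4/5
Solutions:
 f(z) = C1 - 2*z^4/3 + 40*z^3/27 - 32*z/45


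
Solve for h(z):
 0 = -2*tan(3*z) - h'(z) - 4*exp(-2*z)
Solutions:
 h(z) = C1 - log(tan(3*z)^2 + 1)/3 + 2*exp(-2*z)


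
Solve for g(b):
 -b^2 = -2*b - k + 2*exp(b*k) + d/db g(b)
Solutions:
 g(b) = C1 - b^3/3 + b^2 + b*k - 2*exp(b*k)/k


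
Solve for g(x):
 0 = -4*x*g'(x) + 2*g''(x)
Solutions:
 g(x) = C1 + C2*erfi(x)


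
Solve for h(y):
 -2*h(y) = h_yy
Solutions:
 h(y) = C1*sin(sqrt(2)*y) + C2*cos(sqrt(2)*y)


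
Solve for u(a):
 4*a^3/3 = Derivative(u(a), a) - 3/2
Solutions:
 u(a) = C1 + a^4/3 + 3*a/2


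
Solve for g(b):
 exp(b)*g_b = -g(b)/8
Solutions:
 g(b) = C1*exp(exp(-b)/8)


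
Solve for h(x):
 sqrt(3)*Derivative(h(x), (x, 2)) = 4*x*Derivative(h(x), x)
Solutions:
 h(x) = C1 + C2*erfi(sqrt(2)*3^(3/4)*x/3)


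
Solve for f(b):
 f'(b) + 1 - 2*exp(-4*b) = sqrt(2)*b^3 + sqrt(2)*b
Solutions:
 f(b) = C1 + sqrt(2)*b^4/4 + sqrt(2)*b^2/2 - b - exp(-4*b)/2


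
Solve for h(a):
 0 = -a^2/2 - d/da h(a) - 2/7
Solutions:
 h(a) = C1 - a^3/6 - 2*a/7


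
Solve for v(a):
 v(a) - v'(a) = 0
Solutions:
 v(a) = C1*exp(a)


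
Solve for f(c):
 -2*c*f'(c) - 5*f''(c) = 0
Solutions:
 f(c) = C1 + C2*erf(sqrt(5)*c/5)


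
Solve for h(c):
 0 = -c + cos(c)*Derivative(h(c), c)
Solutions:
 h(c) = C1 + Integral(c/cos(c), c)


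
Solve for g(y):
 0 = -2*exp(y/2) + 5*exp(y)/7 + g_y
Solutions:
 g(y) = C1 + 4*exp(y/2) - 5*exp(y)/7


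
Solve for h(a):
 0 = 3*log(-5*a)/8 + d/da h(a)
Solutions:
 h(a) = C1 - 3*a*log(-a)/8 + 3*a*(1 - log(5))/8


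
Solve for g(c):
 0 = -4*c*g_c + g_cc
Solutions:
 g(c) = C1 + C2*erfi(sqrt(2)*c)


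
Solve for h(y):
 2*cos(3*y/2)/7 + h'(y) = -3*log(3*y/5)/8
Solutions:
 h(y) = C1 - 3*y*log(y)/8 - 3*y*log(3)/8 + 3*y/8 + 3*y*log(5)/8 - 4*sin(3*y/2)/21


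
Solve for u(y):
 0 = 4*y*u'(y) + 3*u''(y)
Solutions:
 u(y) = C1 + C2*erf(sqrt(6)*y/3)


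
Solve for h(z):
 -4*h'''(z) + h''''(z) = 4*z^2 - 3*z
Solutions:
 h(z) = C1 + C2*z + C3*z^2 + C4*exp(4*z) - z^5/60 + z^4/96 + z^3/96


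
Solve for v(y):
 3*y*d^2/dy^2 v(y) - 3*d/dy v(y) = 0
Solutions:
 v(y) = C1 + C2*y^2


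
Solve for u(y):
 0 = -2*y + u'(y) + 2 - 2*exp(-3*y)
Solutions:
 u(y) = C1 + y^2 - 2*y - 2*exp(-3*y)/3


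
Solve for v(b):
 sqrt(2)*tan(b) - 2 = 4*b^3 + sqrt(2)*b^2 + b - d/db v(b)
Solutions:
 v(b) = C1 + b^4 + sqrt(2)*b^3/3 + b^2/2 + 2*b + sqrt(2)*log(cos(b))


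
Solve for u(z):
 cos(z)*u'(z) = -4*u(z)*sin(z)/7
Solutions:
 u(z) = C1*cos(z)^(4/7)


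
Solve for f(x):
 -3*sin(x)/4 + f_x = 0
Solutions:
 f(x) = C1 - 3*cos(x)/4


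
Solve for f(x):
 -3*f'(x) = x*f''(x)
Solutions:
 f(x) = C1 + C2/x^2


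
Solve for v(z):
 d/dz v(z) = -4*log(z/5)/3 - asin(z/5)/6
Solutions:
 v(z) = C1 - 4*z*log(z)/3 - z*asin(z/5)/6 + 4*z/3 + 4*z*log(5)/3 - sqrt(25 - z^2)/6


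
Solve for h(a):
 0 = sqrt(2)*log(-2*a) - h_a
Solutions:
 h(a) = C1 + sqrt(2)*a*log(-a) + sqrt(2)*a*(-1 + log(2))


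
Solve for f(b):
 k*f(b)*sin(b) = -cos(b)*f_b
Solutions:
 f(b) = C1*exp(k*log(cos(b)))


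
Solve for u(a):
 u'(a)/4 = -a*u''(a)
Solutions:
 u(a) = C1 + C2*a^(3/4)


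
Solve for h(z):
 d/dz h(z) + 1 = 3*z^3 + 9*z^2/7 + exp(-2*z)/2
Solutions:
 h(z) = C1 + 3*z^4/4 + 3*z^3/7 - z - exp(-2*z)/4


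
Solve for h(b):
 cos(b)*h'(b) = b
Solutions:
 h(b) = C1 + Integral(b/cos(b), b)


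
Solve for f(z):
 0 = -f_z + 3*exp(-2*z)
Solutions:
 f(z) = C1 - 3*exp(-2*z)/2


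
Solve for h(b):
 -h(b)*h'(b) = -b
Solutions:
 h(b) = -sqrt(C1 + b^2)
 h(b) = sqrt(C1 + b^2)


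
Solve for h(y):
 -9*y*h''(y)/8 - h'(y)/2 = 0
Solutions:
 h(y) = C1 + C2*y^(5/9)


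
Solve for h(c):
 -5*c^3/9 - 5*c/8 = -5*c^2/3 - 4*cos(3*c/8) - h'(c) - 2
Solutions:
 h(c) = C1 + 5*c^4/36 - 5*c^3/9 + 5*c^2/16 - 2*c - 32*sin(3*c/8)/3


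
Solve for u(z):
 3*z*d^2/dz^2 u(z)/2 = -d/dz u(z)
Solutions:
 u(z) = C1 + C2*z^(1/3)


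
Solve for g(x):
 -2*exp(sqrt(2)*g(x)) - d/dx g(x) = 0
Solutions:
 g(x) = sqrt(2)*(2*log(1/(C1 + 2*x)) - log(2))/4


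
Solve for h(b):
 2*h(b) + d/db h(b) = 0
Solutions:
 h(b) = C1*exp(-2*b)


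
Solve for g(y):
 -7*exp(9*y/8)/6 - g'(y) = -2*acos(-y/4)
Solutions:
 g(y) = C1 + 2*y*acos(-y/4) + 2*sqrt(16 - y^2) - 28*exp(9*y/8)/27


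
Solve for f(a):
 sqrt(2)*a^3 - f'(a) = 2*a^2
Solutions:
 f(a) = C1 + sqrt(2)*a^4/4 - 2*a^3/3


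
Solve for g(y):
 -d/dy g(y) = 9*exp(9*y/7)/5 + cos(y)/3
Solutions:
 g(y) = C1 - 7*exp(9*y/7)/5 - sin(y)/3


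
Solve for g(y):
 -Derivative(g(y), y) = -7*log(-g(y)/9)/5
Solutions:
 -5*Integral(1/(log(-_y) - 2*log(3)), (_y, g(y)))/7 = C1 - y


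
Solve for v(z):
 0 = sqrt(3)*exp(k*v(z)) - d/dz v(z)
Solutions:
 v(z) = Piecewise((log(-1/(C1*k + sqrt(3)*k*z))/k, Ne(k, 0)), (nan, True))
 v(z) = Piecewise((C1 + sqrt(3)*z, Eq(k, 0)), (nan, True))


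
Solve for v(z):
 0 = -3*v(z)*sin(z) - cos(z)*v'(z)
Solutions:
 v(z) = C1*cos(z)^3


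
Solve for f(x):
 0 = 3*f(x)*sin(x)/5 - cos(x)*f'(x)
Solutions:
 f(x) = C1/cos(x)^(3/5)


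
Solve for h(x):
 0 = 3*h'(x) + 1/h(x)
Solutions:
 h(x) = -sqrt(C1 - 6*x)/3
 h(x) = sqrt(C1 - 6*x)/3


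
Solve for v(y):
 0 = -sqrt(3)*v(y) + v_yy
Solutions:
 v(y) = C1*exp(-3^(1/4)*y) + C2*exp(3^(1/4)*y)


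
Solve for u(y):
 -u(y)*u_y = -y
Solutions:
 u(y) = -sqrt(C1 + y^2)
 u(y) = sqrt(C1 + y^2)


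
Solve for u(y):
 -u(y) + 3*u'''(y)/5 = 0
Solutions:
 u(y) = C3*exp(3^(2/3)*5^(1/3)*y/3) + (C1*sin(3^(1/6)*5^(1/3)*y/2) + C2*cos(3^(1/6)*5^(1/3)*y/2))*exp(-3^(2/3)*5^(1/3)*y/6)


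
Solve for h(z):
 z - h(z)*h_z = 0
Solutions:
 h(z) = -sqrt(C1 + z^2)
 h(z) = sqrt(C1 + z^2)


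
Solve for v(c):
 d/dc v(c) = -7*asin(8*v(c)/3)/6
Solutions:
 Integral(1/asin(8*_y/3), (_y, v(c))) = C1 - 7*c/6


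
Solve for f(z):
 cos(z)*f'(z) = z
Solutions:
 f(z) = C1 + Integral(z/cos(z), z)


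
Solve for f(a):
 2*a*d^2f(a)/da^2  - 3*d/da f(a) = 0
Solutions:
 f(a) = C1 + C2*a^(5/2)


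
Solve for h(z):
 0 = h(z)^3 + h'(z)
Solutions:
 h(z) = -sqrt(2)*sqrt(-1/(C1 - z))/2
 h(z) = sqrt(2)*sqrt(-1/(C1 - z))/2


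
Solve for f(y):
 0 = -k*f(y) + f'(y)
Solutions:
 f(y) = C1*exp(k*y)


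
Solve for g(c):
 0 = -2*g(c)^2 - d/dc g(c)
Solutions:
 g(c) = 1/(C1 + 2*c)


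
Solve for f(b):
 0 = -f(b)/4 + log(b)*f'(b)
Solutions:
 f(b) = C1*exp(li(b)/4)


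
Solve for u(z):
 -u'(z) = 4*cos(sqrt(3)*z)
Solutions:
 u(z) = C1 - 4*sqrt(3)*sin(sqrt(3)*z)/3


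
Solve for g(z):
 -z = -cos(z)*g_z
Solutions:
 g(z) = C1 + Integral(z/cos(z), z)


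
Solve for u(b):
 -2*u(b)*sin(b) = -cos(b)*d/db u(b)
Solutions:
 u(b) = C1/cos(b)^2


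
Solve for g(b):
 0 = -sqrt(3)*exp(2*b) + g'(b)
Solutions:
 g(b) = C1 + sqrt(3)*exp(2*b)/2


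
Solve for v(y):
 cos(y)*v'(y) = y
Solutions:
 v(y) = C1 + Integral(y/cos(y), y)


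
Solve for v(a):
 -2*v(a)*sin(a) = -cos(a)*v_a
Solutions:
 v(a) = C1/cos(a)^2


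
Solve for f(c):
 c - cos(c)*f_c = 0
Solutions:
 f(c) = C1 + Integral(c/cos(c), c)


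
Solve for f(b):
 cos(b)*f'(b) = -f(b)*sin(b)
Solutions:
 f(b) = C1*cos(b)


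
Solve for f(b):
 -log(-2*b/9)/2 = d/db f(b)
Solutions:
 f(b) = C1 - b*log(-b)/2 + b*(-log(2)/2 + 1/2 + log(3))


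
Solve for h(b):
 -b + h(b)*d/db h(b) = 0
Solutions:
 h(b) = -sqrt(C1 + b^2)
 h(b) = sqrt(C1 + b^2)


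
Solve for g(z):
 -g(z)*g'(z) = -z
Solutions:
 g(z) = -sqrt(C1 + z^2)
 g(z) = sqrt(C1 + z^2)


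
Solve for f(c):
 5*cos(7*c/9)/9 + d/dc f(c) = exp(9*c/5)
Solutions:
 f(c) = C1 + 5*exp(9*c/5)/9 - 5*sin(7*c/9)/7


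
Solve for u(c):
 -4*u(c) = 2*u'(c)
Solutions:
 u(c) = C1*exp(-2*c)


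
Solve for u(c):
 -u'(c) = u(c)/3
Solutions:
 u(c) = C1*exp(-c/3)


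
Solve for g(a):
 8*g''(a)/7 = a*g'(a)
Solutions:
 g(a) = C1 + C2*erfi(sqrt(7)*a/4)


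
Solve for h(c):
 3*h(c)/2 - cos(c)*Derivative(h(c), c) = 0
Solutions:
 h(c) = C1*(sin(c) + 1)^(3/4)/(sin(c) - 1)^(3/4)


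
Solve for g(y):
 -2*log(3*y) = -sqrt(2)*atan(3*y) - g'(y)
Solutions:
 g(y) = C1 + 2*y*log(y) - 2*y + 2*y*log(3) - sqrt(2)*(y*atan(3*y) - log(9*y^2 + 1)/6)


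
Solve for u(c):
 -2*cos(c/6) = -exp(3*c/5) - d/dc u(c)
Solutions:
 u(c) = C1 - 5*exp(3*c/5)/3 + 12*sin(c/6)


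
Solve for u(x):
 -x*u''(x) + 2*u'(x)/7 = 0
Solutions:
 u(x) = C1 + C2*x^(9/7)


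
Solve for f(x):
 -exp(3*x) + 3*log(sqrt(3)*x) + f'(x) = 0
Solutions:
 f(x) = C1 - 3*x*log(x) + x*(3 - 3*log(3)/2) + exp(3*x)/3


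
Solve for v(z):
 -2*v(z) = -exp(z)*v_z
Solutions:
 v(z) = C1*exp(-2*exp(-z))


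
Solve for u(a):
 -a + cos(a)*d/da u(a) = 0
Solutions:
 u(a) = C1 + Integral(a/cos(a), a)


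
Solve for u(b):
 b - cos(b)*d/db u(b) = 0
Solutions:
 u(b) = C1 + Integral(b/cos(b), b)


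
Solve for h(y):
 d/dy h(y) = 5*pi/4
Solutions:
 h(y) = C1 + 5*pi*y/4


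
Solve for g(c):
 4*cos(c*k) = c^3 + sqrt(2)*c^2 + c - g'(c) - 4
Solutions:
 g(c) = C1 + c^4/4 + sqrt(2)*c^3/3 + c^2/2 - 4*c - 4*sin(c*k)/k


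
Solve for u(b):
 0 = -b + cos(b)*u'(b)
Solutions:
 u(b) = C1 + Integral(b/cos(b), b)


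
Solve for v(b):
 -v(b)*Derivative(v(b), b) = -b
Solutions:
 v(b) = -sqrt(C1 + b^2)
 v(b) = sqrt(C1 + b^2)


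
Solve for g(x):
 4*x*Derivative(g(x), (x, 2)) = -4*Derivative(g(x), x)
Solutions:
 g(x) = C1 + C2*log(x)


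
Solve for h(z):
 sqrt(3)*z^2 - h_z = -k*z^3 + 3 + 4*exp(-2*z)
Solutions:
 h(z) = C1 + k*z^4/4 + sqrt(3)*z^3/3 - 3*z + 2*exp(-2*z)


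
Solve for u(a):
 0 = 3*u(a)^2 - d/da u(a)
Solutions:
 u(a) = -1/(C1 + 3*a)


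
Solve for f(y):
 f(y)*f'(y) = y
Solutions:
 f(y) = -sqrt(C1 + y^2)
 f(y) = sqrt(C1 + y^2)


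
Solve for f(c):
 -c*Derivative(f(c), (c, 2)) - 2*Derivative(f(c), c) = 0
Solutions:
 f(c) = C1 + C2/c


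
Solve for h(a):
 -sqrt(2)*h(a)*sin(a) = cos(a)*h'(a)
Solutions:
 h(a) = C1*cos(a)^(sqrt(2))


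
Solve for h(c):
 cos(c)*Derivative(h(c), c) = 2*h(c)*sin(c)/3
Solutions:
 h(c) = C1/cos(c)^(2/3)


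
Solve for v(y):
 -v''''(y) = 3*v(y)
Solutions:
 v(y) = (C1*sin(sqrt(2)*3^(1/4)*y/2) + C2*cos(sqrt(2)*3^(1/4)*y/2))*exp(-sqrt(2)*3^(1/4)*y/2) + (C3*sin(sqrt(2)*3^(1/4)*y/2) + C4*cos(sqrt(2)*3^(1/4)*y/2))*exp(sqrt(2)*3^(1/4)*y/2)


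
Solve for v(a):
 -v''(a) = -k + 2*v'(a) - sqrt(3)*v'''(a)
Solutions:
 v(a) = C1 + C2*exp(sqrt(3)*a*(1 - sqrt(1 + 8*sqrt(3)))/6) + C3*exp(sqrt(3)*a*(1 + sqrt(1 + 8*sqrt(3)))/6) + a*k/2


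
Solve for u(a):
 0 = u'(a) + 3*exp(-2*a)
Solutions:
 u(a) = C1 + 3*exp(-2*a)/2


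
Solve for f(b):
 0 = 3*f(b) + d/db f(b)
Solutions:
 f(b) = C1*exp(-3*b)


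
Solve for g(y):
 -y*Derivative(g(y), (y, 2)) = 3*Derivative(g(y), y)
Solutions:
 g(y) = C1 + C2/y^2


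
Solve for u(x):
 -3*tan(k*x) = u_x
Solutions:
 u(x) = C1 - 3*Piecewise((-log(cos(k*x))/k, Ne(k, 0)), (0, True))


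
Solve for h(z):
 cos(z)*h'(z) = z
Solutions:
 h(z) = C1 + Integral(z/cos(z), z)


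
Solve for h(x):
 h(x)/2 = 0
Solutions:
 h(x) = 0


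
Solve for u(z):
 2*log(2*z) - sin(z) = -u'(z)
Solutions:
 u(z) = C1 - 2*z*log(z) - 2*z*log(2) + 2*z - cos(z)


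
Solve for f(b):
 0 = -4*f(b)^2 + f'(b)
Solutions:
 f(b) = -1/(C1 + 4*b)


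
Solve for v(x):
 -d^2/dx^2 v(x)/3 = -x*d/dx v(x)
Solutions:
 v(x) = C1 + C2*erfi(sqrt(6)*x/2)


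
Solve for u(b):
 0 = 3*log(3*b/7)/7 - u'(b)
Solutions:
 u(b) = C1 + 3*b*log(b)/7 - 3*b*log(7)/7 - 3*b/7 + 3*b*log(3)/7


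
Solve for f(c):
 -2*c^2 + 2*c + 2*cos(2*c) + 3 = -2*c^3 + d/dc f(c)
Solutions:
 f(c) = C1 + c^4/2 - 2*c^3/3 + c^2 + 3*c + sin(2*c)


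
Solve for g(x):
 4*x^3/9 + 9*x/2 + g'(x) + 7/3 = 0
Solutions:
 g(x) = C1 - x^4/9 - 9*x^2/4 - 7*x/3


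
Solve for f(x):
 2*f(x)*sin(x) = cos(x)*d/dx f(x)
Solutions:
 f(x) = C1/cos(x)^2


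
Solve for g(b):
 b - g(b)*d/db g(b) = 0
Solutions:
 g(b) = -sqrt(C1 + b^2)
 g(b) = sqrt(C1 + b^2)


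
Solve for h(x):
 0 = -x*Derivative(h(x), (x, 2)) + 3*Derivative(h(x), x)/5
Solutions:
 h(x) = C1 + C2*x^(8/5)


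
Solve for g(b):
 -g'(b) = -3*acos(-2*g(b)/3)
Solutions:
 Integral(1/acos(-2*_y/3), (_y, g(b))) = C1 + 3*b


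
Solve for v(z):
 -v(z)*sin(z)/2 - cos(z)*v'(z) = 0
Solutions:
 v(z) = C1*sqrt(cos(z))


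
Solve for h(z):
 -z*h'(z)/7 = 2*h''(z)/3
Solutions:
 h(z) = C1 + C2*erf(sqrt(21)*z/14)


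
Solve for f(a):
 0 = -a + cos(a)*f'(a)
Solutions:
 f(a) = C1 + Integral(a/cos(a), a)


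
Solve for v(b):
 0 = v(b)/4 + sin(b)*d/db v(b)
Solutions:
 v(b) = C1*(cos(b) + 1)^(1/8)/(cos(b) - 1)^(1/8)


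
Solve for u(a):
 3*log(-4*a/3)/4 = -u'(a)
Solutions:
 u(a) = C1 - 3*a*log(-a)/4 + 3*a*(-2*log(2) + 1 + log(3))/4


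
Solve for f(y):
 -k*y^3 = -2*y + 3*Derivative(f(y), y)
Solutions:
 f(y) = C1 - k*y^4/12 + y^2/3


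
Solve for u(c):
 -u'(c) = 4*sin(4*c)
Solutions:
 u(c) = C1 + cos(4*c)


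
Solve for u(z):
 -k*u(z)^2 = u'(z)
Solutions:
 u(z) = 1/(C1 + k*z)


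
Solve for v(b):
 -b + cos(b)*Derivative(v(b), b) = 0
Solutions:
 v(b) = C1 + Integral(b/cos(b), b)


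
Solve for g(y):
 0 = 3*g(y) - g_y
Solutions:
 g(y) = C1*exp(3*y)


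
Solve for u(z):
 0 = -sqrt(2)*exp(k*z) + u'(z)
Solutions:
 u(z) = C1 + sqrt(2)*exp(k*z)/k


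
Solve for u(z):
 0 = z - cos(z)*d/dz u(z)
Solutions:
 u(z) = C1 + Integral(z/cos(z), z)


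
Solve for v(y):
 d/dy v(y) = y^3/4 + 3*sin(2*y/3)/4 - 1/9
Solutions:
 v(y) = C1 + y^4/16 - y/9 - 9*cos(2*y/3)/8


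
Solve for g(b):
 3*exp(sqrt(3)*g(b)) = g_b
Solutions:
 g(b) = sqrt(3)*(2*log(-1/(C1 + 3*b)) - log(3))/6


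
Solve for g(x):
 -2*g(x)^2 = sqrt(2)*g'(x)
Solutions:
 g(x) = 1/(C1 + sqrt(2)*x)


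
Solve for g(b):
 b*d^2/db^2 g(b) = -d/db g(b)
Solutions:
 g(b) = C1 + C2*log(b)


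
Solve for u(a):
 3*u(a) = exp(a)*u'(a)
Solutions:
 u(a) = C1*exp(-3*exp(-a))


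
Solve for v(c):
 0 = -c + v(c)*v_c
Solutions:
 v(c) = -sqrt(C1 + c^2)
 v(c) = sqrt(C1 + c^2)


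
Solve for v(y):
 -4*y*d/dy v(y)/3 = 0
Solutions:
 v(y) = C1


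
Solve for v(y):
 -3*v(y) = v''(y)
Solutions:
 v(y) = C1*sin(sqrt(3)*y) + C2*cos(sqrt(3)*y)


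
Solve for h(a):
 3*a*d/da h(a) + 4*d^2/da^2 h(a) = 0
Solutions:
 h(a) = C1 + C2*erf(sqrt(6)*a/4)


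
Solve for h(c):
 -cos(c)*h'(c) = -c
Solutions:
 h(c) = C1 + Integral(c/cos(c), c)


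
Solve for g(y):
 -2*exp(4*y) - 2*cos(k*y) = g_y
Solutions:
 g(y) = C1 - exp(4*y)/2 - 2*sin(k*y)/k


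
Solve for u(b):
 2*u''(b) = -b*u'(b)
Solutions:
 u(b) = C1 + C2*erf(b/2)


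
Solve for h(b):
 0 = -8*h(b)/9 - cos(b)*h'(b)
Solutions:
 h(b) = C1*(sin(b) - 1)^(4/9)/(sin(b) + 1)^(4/9)


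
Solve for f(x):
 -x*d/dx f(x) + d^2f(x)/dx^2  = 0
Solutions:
 f(x) = C1 + C2*erfi(sqrt(2)*x/2)


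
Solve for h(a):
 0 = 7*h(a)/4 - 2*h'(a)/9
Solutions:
 h(a) = C1*exp(63*a/8)


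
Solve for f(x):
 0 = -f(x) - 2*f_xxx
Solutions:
 f(x) = C3*exp(-2^(2/3)*x/2) + (C1*sin(2^(2/3)*sqrt(3)*x/4) + C2*cos(2^(2/3)*sqrt(3)*x/4))*exp(2^(2/3)*x/4)


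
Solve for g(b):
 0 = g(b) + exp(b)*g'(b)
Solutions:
 g(b) = C1*exp(exp(-b))


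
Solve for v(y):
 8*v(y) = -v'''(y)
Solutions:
 v(y) = C3*exp(-2*y) + (C1*sin(sqrt(3)*y) + C2*cos(sqrt(3)*y))*exp(y)


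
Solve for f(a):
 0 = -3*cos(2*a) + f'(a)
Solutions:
 f(a) = C1 + 3*sin(2*a)/2


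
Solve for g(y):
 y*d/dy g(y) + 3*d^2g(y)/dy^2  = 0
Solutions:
 g(y) = C1 + C2*erf(sqrt(6)*y/6)


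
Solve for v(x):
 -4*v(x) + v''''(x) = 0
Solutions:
 v(x) = C1*exp(-sqrt(2)*x) + C2*exp(sqrt(2)*x) + C3*sin(sqrt(2)*x) + C4*cos(sqrt(2)*x)


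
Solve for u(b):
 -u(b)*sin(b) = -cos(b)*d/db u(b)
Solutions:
 u(b) = C1/cos(b)


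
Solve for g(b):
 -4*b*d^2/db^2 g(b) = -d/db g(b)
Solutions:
 g(b) = C1 + C2*b^(5/4)


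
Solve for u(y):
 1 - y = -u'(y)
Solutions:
 u(y) = C1 + y^2/2 - y


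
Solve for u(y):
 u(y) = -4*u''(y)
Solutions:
 u(y) = C1*sin(y/2) + C2*cos(y/2)


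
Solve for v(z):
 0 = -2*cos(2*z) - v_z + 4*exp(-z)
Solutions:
 v(z) = C1 - sin(2*z) - 4*exp(-z)


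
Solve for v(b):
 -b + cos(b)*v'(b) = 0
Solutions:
 v(b) = C1 + Integral(b/cos(b), b)


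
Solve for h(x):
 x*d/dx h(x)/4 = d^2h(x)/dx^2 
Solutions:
 h(x) = C1 + C2*erfi(sqrt(2)*x/4)


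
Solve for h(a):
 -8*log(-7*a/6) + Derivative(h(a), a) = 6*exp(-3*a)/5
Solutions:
 h(a) = C1 + 8*a*log(-a) + 8*a*(-log(6) - 1 + log(7)) - 2*exp(-3*a)/5


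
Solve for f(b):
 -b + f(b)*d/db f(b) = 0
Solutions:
 f(b) = -sqrt(C1 + b^2)
 f(b) = sqrt(C1 + b^2)


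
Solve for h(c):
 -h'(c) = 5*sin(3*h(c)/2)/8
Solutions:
 5*c/8 + log(cos(3*h(c)/2) - 1)/3 - log(cos(3*h(c)/2) + 1)/3 = C1


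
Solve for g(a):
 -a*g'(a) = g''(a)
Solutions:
 g(a) = C1 + C2*erf(sqrt(2)*a/2)


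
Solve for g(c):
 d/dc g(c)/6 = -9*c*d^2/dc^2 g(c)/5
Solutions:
 g(c) = C1 + C2*c^(49/54)


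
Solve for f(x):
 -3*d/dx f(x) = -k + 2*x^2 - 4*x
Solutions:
 f(x) = C1 + k*x/3 - 2*x^3/9 + 2*x^2/3


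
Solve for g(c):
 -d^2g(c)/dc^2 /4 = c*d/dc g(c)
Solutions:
 g(c) = C1 + C2*erf(sqrt(2)*c)


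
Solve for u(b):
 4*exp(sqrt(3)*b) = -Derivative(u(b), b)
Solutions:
 u(b) = C1 - 4*sqrt(3)*exp(sqrt(3)*b)/3


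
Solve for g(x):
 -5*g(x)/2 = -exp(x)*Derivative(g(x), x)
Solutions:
 g(x) = C1*exp(-5*exp(-x)/2)


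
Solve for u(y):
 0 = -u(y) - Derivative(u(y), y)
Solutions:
 u(y) = C1*exp(-y)


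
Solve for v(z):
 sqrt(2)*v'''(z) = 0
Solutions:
 v(z) = C1 + C2*z + C3*z^2


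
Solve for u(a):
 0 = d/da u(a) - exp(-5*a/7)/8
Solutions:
 u(a) = C1 - 7*exp(-5*a/7)/40


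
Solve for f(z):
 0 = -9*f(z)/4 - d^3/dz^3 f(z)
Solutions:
 f(z) = C3*exp(-2^(1/3)*3^(2/3)*z/2) + (C1*sin(3*2^(1/3)*3^(1/6)*z/4) + C2*cos(3*2^(1/3)*3^(1/6)*z/4))*exp(2^(1/3)*3^(2/3)*z/4)


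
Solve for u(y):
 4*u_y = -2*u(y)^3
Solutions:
 u(y) = -sqrt(-1/(C1 - y))
 u(y) = sqrt(-1/(C1 - y))


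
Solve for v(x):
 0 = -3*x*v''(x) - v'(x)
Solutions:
 v(x) = C1 + C2*x^(2/3)


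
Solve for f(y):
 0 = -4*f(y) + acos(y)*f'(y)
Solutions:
 f(y) = C1*exp(4*Integral(1/acos(y), y))


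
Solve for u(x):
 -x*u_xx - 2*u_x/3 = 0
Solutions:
 u(x) = C1 + C2*x^(1/3)


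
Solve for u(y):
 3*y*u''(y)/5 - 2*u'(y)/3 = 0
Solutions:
 u(y) = C1 + C2*y^(19/9)


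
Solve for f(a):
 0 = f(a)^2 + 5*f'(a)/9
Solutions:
 f(a) = 5/(C1 + 9*a)


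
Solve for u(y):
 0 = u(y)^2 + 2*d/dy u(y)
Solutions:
 u(y) = 2/(C1 + y)


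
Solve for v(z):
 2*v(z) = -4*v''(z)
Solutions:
 v(z) = C1*sin(sqrt(2)*z/2) + C2*cos(sqrt(2)*z/2)


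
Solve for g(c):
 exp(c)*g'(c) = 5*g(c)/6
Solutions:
 g(c) = C1*exp(-5*exp(-c)/6)


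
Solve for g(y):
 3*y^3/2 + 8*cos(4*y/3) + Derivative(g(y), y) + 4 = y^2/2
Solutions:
 g(y) = C1 - 3*y^4/8 + y^3/6 - 4*y - 6*sin(4*y/3)


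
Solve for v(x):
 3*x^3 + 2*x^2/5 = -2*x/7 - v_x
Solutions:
 v(x) = C1 - 3*x^4/4 - 2*x^3/15 - x^2/7


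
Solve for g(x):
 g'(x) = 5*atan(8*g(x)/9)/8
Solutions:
 Integral(1/atan(8*_y/9), (_y, g(x))) = C1 + 5*x/8


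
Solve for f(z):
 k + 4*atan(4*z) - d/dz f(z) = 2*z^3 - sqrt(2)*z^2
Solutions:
 f(z) = C1 + k*z - z^4/2 + sqrt(2)*z^3/3 + 4*z*atan(4*z) - log(16*z^2 + 1)/2


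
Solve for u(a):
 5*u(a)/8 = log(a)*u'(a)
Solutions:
 u(a) = C1*exp(5*li(a)/8)


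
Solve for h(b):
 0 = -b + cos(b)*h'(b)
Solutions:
 h(b) = C1 + Integral(b/cos(b), b)


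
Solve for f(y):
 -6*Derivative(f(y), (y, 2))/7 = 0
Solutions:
 f(y) = C1 + C2*y


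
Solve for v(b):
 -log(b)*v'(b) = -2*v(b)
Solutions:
 v(b) = C1*exp(2*li(b))


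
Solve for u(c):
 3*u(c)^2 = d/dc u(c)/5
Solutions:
 u(c) = -1/(C1 + 15*c)


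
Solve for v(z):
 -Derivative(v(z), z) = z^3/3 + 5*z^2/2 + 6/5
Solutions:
 v(z) = C1 - z^4/12 - 5*z^3/6 - 6*z/5


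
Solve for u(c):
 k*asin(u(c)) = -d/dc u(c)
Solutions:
 Integral(1/asin(_y), (_y, u(c))) = C1 - c*k


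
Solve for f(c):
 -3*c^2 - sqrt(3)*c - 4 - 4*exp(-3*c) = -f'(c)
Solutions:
 f(c) = C1 + c^3 + sqrt(3)*c^2/2 + 4*c - 4*exp(-3*c)/3


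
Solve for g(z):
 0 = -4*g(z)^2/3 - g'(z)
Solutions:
 g(z) = 3/(C1 + 4*z)


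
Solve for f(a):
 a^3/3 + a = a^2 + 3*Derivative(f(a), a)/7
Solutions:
 f(a) = C1 + 7*a^4/36 - 7*a^3/9 + 7*a^2/6


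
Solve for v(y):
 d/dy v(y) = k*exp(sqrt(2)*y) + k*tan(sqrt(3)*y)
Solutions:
 v(y) = C1 + k*(3*sqrt(2)*exp(sqrt(2)*y) + sqrt(3)*log(tan(sqrt(3)*y)^2 + 1))/6


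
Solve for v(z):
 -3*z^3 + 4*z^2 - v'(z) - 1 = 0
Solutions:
 v(z) = C1 - 3*z^4/4 + 4*z^3/3 - z


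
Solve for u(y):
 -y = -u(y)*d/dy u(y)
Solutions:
 u(y) = -sqrt(C1 + y^2)
 u(y) = sqrt(C1 + y^2)


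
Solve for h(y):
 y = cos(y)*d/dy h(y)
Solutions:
 h(y) = C1 + Integral(y/cos(y), y)


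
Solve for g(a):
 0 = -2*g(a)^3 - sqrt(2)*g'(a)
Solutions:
 g(a) = -sqrt(2)*sqrt(-1/(C1 - sqrt(2)*a))/2
 g(a) = sqrt(2)*sqrt(-1/(C1 - sqrt(2)*a))/2


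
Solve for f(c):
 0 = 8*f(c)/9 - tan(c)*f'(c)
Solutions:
 f(c) = C1*sin(c)^(8/9)


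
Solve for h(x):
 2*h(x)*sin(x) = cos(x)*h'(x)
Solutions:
 h(x) = C1/cos(x)^2


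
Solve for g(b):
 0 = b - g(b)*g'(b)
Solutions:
 g(b) = -sqrt(C1 + b^2)
 g(b) = sqrt(C1 + b^2)


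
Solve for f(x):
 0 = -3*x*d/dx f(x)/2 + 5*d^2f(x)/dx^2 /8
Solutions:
 f(x) = C1 + C2*erfi(sqrt(30)*x/5)


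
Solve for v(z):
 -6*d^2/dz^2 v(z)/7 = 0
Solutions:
 v(z) = C1 + C2*z


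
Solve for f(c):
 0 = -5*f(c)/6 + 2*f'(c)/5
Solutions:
 f(c) = C1*exp(25*c/12)


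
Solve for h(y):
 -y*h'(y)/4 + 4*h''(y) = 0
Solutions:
 h(y) = C1 + C2*erfi(sqrt(2)*y/8)


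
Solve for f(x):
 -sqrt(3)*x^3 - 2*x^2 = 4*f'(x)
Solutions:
 f(x) = C1 - sqrt(3)*x^4/16 - x^3/6


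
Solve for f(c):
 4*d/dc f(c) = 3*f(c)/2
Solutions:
 f(c) = C1*exp(3*c/8)


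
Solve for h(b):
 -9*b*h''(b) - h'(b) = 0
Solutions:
 h(b) = C1 + C2*b^(8/9)


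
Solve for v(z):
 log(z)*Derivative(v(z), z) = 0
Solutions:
 v(z) = C1


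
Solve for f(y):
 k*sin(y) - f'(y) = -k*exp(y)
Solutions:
 f(y) = C1 + k*exp(y) - k*cos(y)


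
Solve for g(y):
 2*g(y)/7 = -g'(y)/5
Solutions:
 g(y) = C1*exp(-10*y/7)


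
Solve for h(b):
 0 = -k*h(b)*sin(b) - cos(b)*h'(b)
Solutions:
 h(b) = C1*exp(k*log(cos(b)))


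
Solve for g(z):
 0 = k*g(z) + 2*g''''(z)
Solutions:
 g(z) = C1*exp(-2^(3/4)*z*(-k)^(1/4)/2) + C2*exp(2^(3/4)*z*(-k)^(1/4)/2) + C3*exp(-2^(3/4)*I*z*(-k)^(1/4)/2) + C4*exp(2^(3/4)*I*z*(-k)^(1/4)/2)


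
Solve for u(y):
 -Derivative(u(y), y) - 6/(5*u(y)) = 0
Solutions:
 u(y) = -sqrt(C1 - 60*y)/5
 u(y) = sqrt(C1 - 60*y)/5


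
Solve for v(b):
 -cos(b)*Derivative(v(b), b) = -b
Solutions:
 v(b) = C1 + Integral(b/cos(b), b)


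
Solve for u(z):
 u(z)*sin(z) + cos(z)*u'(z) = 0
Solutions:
 u(z) = C1*cos(z)


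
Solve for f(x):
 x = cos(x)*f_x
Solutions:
 f(x) = C1 + Integral(x/cos(x), x)


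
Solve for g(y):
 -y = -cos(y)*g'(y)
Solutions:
 g(y) = C1 + Integral(y/cos(y), y)


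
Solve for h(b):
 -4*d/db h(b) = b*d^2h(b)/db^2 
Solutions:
 h(b) = C1 + C2/b^3


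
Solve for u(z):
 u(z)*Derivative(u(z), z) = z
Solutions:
 u(z) = -sqrt(C1 + z^2)
 u(z) = sqrt(C1 + z^2)


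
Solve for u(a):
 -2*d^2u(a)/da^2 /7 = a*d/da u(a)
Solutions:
 u(a) = C1 + C2*erf(sqrt(7)*a/2)


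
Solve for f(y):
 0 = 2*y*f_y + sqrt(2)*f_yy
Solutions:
 f(y) = C1 + C2*erf(2^(3/4)*y/2)


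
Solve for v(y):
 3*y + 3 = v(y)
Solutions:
 v(y) = 3*y + 3


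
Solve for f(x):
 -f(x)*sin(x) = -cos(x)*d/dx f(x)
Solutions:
 f(x) = C1/cos(x)


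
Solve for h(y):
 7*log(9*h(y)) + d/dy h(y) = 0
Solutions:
 Integral(1/(log(_y) + 2*log(3)), (_y, h(y)))/7 = C1 - y


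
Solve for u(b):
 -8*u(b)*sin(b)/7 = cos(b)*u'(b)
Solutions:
 u(b) = C1*cos(b)^(8/7)


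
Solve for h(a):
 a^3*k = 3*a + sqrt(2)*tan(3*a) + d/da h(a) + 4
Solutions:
 h(a) = C1 + a^4*k/4 - 3*a^2/2 - 4*a + sqrt(2)*log(cos(3*a))/3


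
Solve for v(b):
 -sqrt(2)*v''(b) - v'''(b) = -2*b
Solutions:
 v(b) = C1 + C2*b + C3*exp(-sqrt(2)*b) + sqrt(2)*b^3/6 - b^2/2
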